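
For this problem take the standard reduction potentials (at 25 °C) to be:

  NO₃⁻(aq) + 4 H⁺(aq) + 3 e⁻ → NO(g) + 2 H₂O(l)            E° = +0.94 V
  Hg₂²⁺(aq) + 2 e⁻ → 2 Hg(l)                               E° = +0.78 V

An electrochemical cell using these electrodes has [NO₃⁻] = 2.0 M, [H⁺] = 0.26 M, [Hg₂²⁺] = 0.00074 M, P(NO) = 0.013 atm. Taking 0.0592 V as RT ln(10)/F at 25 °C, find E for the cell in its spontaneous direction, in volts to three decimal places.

NO₃⁻/NO is the cathode (higher E°), Hg₂²⁺/Hg the anode: E°cell = +0.94 − (+0.78) = +0.16 V, n = 6.
Overall: 2 NO₃⁻(aq) + 8 H⁺(aq) + 6 Hg(l) → 2 NO(g) + 4 H₂O(l) + 3 Hg₂²⁺(aq)
Q = P(NO)^2·[Hg₂²⁺]^3 / ([NO₃⁻]^2·[H⁺]^8); log Q = -9.086.
E = E° − (0.0592/n) log Q = +0.16 − (0.0592/6)(-9.086) = +0.250 V.

+0.250 V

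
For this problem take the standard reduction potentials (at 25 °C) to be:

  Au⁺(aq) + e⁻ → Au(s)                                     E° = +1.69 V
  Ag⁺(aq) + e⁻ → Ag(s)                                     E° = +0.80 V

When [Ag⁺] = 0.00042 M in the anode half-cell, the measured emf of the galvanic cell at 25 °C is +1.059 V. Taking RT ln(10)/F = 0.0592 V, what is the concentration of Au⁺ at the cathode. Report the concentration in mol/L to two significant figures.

Au⁺/Au is the cathode, Ag⁺/Ag the anode: E°cell = +0.89 V, n = 1.
Overall reaction: Au⁺(aq) + Ag(s) → Au(s) + Ag⁺(aq); Q = [Ag⁺]^1/[Au⁺]^1.
From E = E° − (0.0592/n) log Q: log Q = (E° − E)·n/0.0592 = (+0.89 − (+1.059))·1/0.0592 = -2.8547.
So 1·log[Au⁺] = 1·log(0.00042) − log Q = -3.3768 − (-2.8547) = -0.5221; [Au⁺] = 10^(-0.5221) ≈ 0.30 M.

0.30 M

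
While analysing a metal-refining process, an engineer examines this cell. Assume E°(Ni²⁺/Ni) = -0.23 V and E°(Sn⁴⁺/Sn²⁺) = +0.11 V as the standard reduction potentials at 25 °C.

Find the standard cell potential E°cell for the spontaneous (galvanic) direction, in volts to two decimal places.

The Sn⁴⁺/Sn²⁺ couple has the higher reduction potential, so it is the cathode; Ni²⁺/Ni is oxidised at the anode.
E°cell = E°(cathode) − E°(anode) = (+0.11) − (-0.23) = +0.34 V.

+0.34 V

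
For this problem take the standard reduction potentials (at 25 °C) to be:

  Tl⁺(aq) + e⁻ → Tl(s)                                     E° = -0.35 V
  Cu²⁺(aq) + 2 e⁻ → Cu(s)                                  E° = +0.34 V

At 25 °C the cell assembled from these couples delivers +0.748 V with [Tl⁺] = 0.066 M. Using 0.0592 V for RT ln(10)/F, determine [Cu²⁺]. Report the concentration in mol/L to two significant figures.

Cu²⁺/Cu is the cathode, Tl⁺/Tl the anode: E°cell = +0.69 V, n = 2.
Overall reaction: Cu²⁺(aq) + 2 Tl(s) → Cu(s) + 2 Tl⁺(aq); Q = [Tl⁺]^2/[Cu²⁺]^1.
From E = E° − (0.0592/n) log Q: log Q = (E° − E)·n/0.0592 = (+0.69 − (+0.748))·2/0.0592 = -1.9595.
So 1·log[Cu²⁺] = 2·log(0.066) − log Q = -2.3609 − (-1.9595) = -0.4014; [Cu²⁺] = 10^(-0.4014) ≈ 0.40 M.

0.40 M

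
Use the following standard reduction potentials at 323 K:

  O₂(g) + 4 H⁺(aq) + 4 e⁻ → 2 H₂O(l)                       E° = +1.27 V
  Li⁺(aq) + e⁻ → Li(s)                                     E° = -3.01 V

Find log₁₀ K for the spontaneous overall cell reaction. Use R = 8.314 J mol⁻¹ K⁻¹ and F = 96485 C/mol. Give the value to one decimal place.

Cathode: O₂/H₂O; anode: Li⁺/Li. E°cell = (+1.27) − (-3.01) = +4.28 V, with n = 4.
ΔG° = −nFE° = −RT ln K, so ln K = nFE°/(RT) = (4)(96485)(+4.28) / ((8.314)(323)) = 615.107.
log₁₀ K = 615.107 / ln 10 = 267.1.

267.1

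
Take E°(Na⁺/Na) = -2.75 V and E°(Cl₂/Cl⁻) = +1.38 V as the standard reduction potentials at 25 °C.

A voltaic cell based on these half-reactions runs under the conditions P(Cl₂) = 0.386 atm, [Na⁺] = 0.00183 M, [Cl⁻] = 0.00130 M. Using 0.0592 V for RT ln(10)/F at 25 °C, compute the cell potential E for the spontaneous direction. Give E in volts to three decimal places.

+4.451 V

Cl₂/Cl⁻ is the cathode (higher E°), Na⁺/Na the anode: E°cell = +1.38 − (-2.75) = +4.13 V, n = 2.
Overall: Cl₂(g) + 2 Na(s) → 2 Cl⁻(aq) + 2 Na⁺(aq)
Q = [Cl⁻]^2·[Na⁺]^2 / (P(Cl₂)); log Q = -10.834.
E = E° − (0.0592/n) log Q = +4.13 − (0.0592/2)(-10.834) = +4.451 V.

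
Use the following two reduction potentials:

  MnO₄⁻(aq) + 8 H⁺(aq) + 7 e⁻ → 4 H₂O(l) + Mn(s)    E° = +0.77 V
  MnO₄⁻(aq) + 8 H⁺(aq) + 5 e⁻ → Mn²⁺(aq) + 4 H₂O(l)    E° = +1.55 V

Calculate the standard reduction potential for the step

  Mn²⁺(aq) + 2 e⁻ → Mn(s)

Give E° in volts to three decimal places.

Sequential free energies add, so n₃E°₃ = n₁E°₁ + n₂E°₂.
With n₃ = 7, and the known step contributing 5×(+1.55) V, the unknown satisfies 2·E° = 7×(+0.77) − 5×(+1.55) = -2.360.
E° = -2.360 / 2 = -1.180 V.

-1.180 V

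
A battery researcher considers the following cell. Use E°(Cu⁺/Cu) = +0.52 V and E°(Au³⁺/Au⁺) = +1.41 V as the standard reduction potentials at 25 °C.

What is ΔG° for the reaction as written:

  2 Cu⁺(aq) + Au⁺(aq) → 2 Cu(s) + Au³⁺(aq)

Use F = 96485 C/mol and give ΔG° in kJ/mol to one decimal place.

As written, Cu⁺/Cu is reduced (cathode) and Au³⁺/Au⁺ is oxidised (anode), so E°cell = (+0.52) − (+1.41) = -0.89 V.
Balancing electrons gives n = 2.
ΔG° = −nFE° = −(2)(96485)(-0.89) = 171,743 J = +171.7 kJ/mol.

+171.7 kJ/mol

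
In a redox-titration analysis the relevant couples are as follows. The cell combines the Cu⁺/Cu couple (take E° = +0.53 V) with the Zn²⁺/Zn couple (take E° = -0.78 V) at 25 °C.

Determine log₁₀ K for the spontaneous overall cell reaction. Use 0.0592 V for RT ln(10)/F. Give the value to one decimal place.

Cathode: Cu⁺/Cu; anode: Zn²⁺/Zn. E°cell = +1.31 V, n = 2.
log K = nE°cell / 0.0592 = (2)(+1.31) / 0.0592 = 44.3.

44.3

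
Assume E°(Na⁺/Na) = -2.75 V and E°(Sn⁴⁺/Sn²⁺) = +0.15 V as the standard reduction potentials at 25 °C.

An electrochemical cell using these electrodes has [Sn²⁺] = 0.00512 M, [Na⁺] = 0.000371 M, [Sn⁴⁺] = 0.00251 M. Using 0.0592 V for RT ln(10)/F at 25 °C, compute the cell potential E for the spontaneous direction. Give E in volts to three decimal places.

Sn⁴⁺/Sn²⁺ is the cathode (higher E°), Na⁺/Na the anode: E°cell = +0.15 − (-2.75) = +2.90 V, n = 2.
Overall: Sn⁴⁺(aq) + 2 Na(s) → Sn²⁺(aq) + 2 Na⁺(aq)
Q = [Sn²⁺]·[Na⁺]^2 / ([Sn⁴⁺]); log Q = -6.552.
E = E° − (0.0592/n) log Q = +2.90 − (0.0592/2)(-6.552) = +3.094 V.

+3.094 V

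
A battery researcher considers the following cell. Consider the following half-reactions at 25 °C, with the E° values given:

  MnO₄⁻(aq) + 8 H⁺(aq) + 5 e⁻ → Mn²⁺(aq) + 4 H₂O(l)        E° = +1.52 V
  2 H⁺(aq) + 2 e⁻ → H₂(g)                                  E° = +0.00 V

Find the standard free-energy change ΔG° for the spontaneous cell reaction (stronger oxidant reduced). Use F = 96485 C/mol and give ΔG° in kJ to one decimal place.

MnO₄⁻/Mn²⁺ (E° = +1.52 V) is the cathode; H⁺/H₂ (E° = +0.00 V) is the anode, so E°cell = +1.52 V.
Balancing electrons gives n = 10 (lcm of 5 and 2).
ΔG° = −nFE° = −(10)(96485)(+1.52) = -1,466,572 J = -1466.6 kJ.

-1466.6 kJ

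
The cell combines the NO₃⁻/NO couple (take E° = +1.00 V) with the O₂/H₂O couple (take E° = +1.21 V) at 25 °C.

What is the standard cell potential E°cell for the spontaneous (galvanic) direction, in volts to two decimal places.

+0.21 V

The O₂/H₂O couple has the higher reduction potential, so it is the cathode; NO₃⁻/NO is oxidised at the anode.
E°cell = E°(cathode) − E°(anode) = (+1.21) − (+1.00) = +0.21 V.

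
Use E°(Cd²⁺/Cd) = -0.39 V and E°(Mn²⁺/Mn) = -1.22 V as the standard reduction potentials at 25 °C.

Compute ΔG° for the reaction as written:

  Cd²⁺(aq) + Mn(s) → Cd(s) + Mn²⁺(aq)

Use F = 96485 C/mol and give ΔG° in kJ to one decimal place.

-160.2 kJ

As written, Cd²⁺/Cd is reduced (cathode) and Mn²⁺/Mn is oxidised (anode), so E°cell = (-0.39) − (-1.22) = +0.83 V.
Balancing electrons gives n = 2.
ΔG° = −nFE° = −(2)(96485)(+0.83) = -160,165 J = -160.2 kJ.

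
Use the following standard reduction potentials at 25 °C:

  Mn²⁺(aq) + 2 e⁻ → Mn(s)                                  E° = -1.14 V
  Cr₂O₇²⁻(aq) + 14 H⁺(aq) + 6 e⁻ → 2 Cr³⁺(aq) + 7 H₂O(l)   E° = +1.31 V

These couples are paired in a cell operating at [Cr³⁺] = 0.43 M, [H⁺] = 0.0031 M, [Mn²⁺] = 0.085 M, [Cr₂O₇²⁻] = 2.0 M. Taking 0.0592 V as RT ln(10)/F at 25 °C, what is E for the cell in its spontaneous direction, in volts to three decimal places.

+2.145 V

Cr₂O₇²⁻/Cr³⁺ is the cathode (higher E°), Mn²⁺/Mn the anode: E°cell = +1.31 − (-1.14) = +2.45 V, n = 6.
Overall: Cr₂O₇²⁻(aq) + 14 H⁺(aq) + 3 Mn(s) → 2 Cr³⁺(aq) + 7 H₂O(l) + 3 Mn²⁺(aq)
Q = [Cr³⁺]^2·[Mn²⁺]^3 / ([Cr₂O₇²⁻]·[H⁺]^14); log Q = 30.875.
E = E° − (0.0592/n) log Q = +2.45 − (0.0592/6)(30.875) = +2.145 V.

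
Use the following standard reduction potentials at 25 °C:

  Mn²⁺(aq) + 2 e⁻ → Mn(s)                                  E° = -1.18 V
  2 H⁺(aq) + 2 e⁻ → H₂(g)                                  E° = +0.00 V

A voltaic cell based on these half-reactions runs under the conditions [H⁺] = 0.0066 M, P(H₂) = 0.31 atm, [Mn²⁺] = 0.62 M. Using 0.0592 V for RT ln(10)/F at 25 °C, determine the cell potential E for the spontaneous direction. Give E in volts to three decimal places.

+1.072 V

H⁺/H₂ is the cathode (higher E°), Mn²⁺/Mn the anode: E°cell = +0.00 − (-1.18) = +1.18 V, n = 2.
Overall: 2 H⁺(aq) + Mn(s) → H₂(g) + Mn²⁺(aq)
Q = P(H₂)·[Mn²⁺] / ([H⁺]^2); log Q = 3.645.
E = E° − (0.0592/n) log Q = +1.18 − (0.0592/2)(3.645) = +1.072 V.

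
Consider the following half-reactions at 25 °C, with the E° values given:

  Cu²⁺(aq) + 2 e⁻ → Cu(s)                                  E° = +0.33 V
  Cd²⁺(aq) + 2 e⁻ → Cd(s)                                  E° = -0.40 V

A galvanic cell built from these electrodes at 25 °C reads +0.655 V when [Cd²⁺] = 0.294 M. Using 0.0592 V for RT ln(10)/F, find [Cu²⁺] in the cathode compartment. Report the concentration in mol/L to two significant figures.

Cu²⁺/Cu is the cathode, Cd²⁺/Cd the anode: E°cell = +0.73 V, n = 2.
Overall reaction: Cu²⁺(aq) + Cd(s) → Cu(s) + Cd²⁺(aq); Q = [Cd²⁺]^1/[Cu²⁺]^1.
From E = E° − (0.0592/n) log Q: log Q = (E° − E)·n/0.0592 = (+0.73 − (+0.655))·2/0.0592 = 2.5338.
So 1·log[Cu²⁺] = 1·log(0.294) − log Q = -0.5317 − (2.5338) = -3.0655; [Cu²⁺] = 10^(-3.0655) ≈ 0.00086 M.

0.00086 M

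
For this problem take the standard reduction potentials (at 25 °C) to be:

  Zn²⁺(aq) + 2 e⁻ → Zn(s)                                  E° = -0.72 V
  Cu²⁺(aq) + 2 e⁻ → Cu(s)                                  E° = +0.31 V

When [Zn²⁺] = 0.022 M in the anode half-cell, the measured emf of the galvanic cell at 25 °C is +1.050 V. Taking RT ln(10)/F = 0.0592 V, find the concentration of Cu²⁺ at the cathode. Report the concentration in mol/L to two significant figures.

Cu²⁺/Cu is the cathode, Zn²⁺/Zn the anode: E°cell = +1.03 V, n = 2.
Overall reaction: Cu²⁺(aq) + Zn(s) → Cu(s) + Zn²⁺(aq); Q = [Zn²⁺]^1/[Cu²⁺]^1.
From E = E° − (0.0592/n) log Q: log Q = (E° − E)·n/0.0592 = (+1.03 − (+1.050))·2/0.0592 = -0.6757.
So 1·log[Cu²⁺] = 1·log(0.022) − log Q = -1.6576 − (-0.6757) = -0.9819; [Cu²⁺] = 10^(-0.9819) ≈ 0.10 M.

0.10 M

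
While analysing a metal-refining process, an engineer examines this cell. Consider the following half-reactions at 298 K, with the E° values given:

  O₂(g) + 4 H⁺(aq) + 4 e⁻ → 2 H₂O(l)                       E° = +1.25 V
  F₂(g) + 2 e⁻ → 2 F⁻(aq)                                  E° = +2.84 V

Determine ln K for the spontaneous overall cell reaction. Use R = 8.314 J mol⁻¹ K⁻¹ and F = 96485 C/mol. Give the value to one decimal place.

247.7

Cathode: F₂/F⁻; anode: O₂/H₂O. E°cell = (+2.84) − (+1.25) = +1.59 V, with n = 4.
ΔG° = −nFE° = −RT ln K, so ln K = nFE°/(RT) = (4)(96485)(+1.59) / ((8.314)(298)) = 247.680.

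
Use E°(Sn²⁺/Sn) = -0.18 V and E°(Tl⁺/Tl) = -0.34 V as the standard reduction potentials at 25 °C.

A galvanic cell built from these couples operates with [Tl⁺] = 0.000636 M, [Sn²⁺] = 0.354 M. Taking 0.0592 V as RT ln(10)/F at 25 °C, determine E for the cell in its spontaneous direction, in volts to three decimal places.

Sn²⁺/Sn is the cathode (higher E°), Tl⁺/Tl the anode: E°cell = -0.18 − (-0.34) = +0.16 V, n = 2.
Overall: Sn²⁺(aq) + 2 Tl(s) → Sn(s) + 2 Tl⁺(aq)
Q = [Tl⁺]^2 / ([Sn²⁺]); log Q = -5.942.
E = E° − (0.0592/n) log Q = +0.16 − (0.0592/2)(-5.942) = +0.336 V.

+0.336 V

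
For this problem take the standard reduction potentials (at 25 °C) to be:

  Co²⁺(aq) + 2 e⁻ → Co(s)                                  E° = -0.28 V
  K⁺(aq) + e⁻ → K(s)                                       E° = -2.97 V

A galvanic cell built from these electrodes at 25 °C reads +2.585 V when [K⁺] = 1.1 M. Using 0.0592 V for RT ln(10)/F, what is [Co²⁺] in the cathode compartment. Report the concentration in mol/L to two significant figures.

Co²⁺/Co is the cathode, K⁺/K the anode: E°cell = +2.69 V, n = 2.
Overall reaction: Co²⁺(aq) + 2 K(s) → Co(s) + 2 K⁺(aq); Q = [K⁺]^2/[Co²⁺]^1.
From E = E° − (0.0592/n) log Q: log Q = (E° − E)·n/0.0592 = (+2.69 − (+2.585))·2/0.0592 = 3.5473.
So 1·log[Co²⁺] = 2·log(1.1) − log Q = 0.0828 − (3.5473) = -3.4645; [Co²⁺] = 10^(-3.4645) ≈ 0.00034 M.

0.00034 M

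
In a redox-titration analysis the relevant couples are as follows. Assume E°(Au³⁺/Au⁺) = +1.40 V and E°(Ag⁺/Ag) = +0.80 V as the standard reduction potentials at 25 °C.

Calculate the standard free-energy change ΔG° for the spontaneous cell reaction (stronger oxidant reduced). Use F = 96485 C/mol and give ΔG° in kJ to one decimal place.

-115.8 kJ

Au³⁺/Au⁺ (E° = +1.40 V) is the cathode; Ag⁺/Ag (E° = +0.80 V) is the anode, so E°cell = +0.60 V.
Balancing electrons gives n = 2 (lcm of 2 and 1).
ΔG° = −nFE° = −(2)(96485)(+0.60) = -115,782 J = -115.8 kJ.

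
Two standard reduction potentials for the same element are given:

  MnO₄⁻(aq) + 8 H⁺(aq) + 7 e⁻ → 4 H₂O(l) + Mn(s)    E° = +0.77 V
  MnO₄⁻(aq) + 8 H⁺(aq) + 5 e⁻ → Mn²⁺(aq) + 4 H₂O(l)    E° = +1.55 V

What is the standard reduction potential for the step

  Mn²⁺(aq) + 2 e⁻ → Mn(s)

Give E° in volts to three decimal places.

Sequential free energies add, so n₃E°₃ = n₁E°₁ + n₂E°₂.
With n₃ = 7, and the known step contributing 5×(+1.55) V, the unknown satisfies 2·E° = 7×(+0.77) − 5×(+1.55) = -2.360.
E° = -2.360 / 2 = -1.180 V.

-1.180 V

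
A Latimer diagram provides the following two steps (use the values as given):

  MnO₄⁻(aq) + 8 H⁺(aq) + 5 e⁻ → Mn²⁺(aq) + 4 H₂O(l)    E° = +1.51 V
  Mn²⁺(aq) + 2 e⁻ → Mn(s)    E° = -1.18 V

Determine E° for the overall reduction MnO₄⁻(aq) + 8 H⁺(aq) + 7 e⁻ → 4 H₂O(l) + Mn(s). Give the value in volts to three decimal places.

+0.741 V

Since ΔG° = −nFE° is additive over sequential reductions, n₃E°₃ = n₁E°₁ + n₂E°₂.
E°₃ = (5×+1.51 + 2×-1.18) / 7 = (+5.190) / 7 = +0.741 V.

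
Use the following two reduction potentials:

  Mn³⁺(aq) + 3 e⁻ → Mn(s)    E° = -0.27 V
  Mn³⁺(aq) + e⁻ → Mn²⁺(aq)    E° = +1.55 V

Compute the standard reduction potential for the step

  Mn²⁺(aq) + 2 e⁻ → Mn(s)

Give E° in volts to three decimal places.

Sequential free energies add, so n₃E°₃ = n₁E°₁ + n₂E°₂.
With n₃ = 3, and the known step contributing 1×(+1.55) V, the unknown satisfies 2·E° = 3×(-0.27) − 1×(+1.55) = -2.360.
E° = -2.360 / 2 = -1.180 V.

-1.180 V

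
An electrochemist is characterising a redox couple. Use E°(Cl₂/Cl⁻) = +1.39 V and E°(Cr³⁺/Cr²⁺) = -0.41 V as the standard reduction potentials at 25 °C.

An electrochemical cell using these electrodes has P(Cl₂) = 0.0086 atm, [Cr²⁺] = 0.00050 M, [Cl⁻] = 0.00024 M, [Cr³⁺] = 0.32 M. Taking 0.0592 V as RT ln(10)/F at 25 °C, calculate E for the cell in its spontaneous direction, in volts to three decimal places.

+1.787 V

Cl₂/Cl⁻ is the cathode (higher E°), Cr³⁺/Cr²⁺ the anode: E°cell = +1.39 − (-0.41) = +1.80 V, n = 2.
Overall: Cl₂(g) + 2 Cr²⁺(aq) → 2 Cl⁻(aq) + 2 Cr³⁺(aq)
Q = [Cl⁻]^2·[Cr³⁺]^2 / (P(Cl₂)·[Cr²⁺]^2); log Q = 0.438.
E = E° − (0.0592/n) log Q = +1.80 − (0.0592/2)(0.438) = +1.787 V.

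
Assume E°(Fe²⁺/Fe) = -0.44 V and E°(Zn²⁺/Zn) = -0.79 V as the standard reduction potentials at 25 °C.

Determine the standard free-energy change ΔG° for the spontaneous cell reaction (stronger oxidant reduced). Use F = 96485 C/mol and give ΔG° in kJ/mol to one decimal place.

-67.5 kJ/mol

Fe²⁺/Fe (E° = -0.44 V) is the cathode; Zn²⁺/Zn (E° = -0.79 V) is the anode, so E°cell = +0.35 V.
Balancing electrons gives n = 2 (lcm of 2 and 2).
ΔG° = −nFE° = −(2)(96485)(+0.35) = -67,540 J = -67.5 kJ/mol.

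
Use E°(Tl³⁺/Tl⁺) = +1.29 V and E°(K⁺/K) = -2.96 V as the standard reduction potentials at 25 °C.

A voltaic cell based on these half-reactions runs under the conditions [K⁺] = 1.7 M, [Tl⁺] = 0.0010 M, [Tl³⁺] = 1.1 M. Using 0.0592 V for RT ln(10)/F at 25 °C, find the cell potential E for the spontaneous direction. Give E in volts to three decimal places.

Tl³⁺/Tl⁺ is the cathode (higher E°), K⁺/K the anode: E°cell = +1.29 − (-2.96) = +4.25 V, n = 2.
Overall: Tl³⁺(aq) + 2 K(s) → Tl⁺(aq) + 2 K⁺(aq)
Q = [Tl⁺]·[K⁺]^2 / ([Tl³⁺]); log Q = -2.580.
E = E° − (0.0592/n) log Q = +4.25 − (0.0592/2)(-2.580) = +4.326 V.

+4.326 V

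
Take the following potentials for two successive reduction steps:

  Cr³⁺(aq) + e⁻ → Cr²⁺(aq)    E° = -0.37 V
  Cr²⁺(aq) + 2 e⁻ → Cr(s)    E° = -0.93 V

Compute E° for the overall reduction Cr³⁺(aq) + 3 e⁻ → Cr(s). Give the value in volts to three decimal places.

Adding the free-energy changes (−nFE°) of the two steps gives −n₃FE°₃ = −n₁FE°₁ − n₂FE°₂.
E°₃ = (1×-0.37 + 2×-0.93) / 3 = (-2.230) / 3 = -0.743 V.
E° values themselves are not directly additive — weighting by electron count is essential.

-0.743 V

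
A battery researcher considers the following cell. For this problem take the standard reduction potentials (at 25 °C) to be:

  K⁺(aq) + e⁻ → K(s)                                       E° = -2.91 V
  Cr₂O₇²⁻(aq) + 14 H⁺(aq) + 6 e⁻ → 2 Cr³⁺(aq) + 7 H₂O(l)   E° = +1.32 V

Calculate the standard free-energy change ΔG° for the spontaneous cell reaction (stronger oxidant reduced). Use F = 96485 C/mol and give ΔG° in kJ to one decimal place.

-2448.8 kJ

Cr₂O₇²⁻/Cr³⁺ (E° = +1.32 V) is the cathode; K⁺/K (E° = -2.91 V) is the anode, so E°cell = +4.23 V.
Balancing electrons gives n = 6 (lcm of 6 and 1).
ΔG° = −nFE° = −(6)(96485)(+4.23) = -2,448,789 J = -2448.8 kJ.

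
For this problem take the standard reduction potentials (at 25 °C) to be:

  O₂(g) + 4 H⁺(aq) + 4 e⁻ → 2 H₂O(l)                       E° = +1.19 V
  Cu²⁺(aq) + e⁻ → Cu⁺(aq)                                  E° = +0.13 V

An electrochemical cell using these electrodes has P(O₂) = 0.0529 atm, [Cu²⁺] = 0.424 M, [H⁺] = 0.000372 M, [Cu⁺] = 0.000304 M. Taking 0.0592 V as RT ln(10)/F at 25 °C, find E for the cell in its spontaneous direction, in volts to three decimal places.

+0.652 V

O₂/H₂O is the cathode (higher E°), Cu²⁺/Cu⁺ the anode: E°cell = +1.19 − (+0.13) = +1.06 V, n = 4.
Overall: O₂(g) + 4 H⁺(aq) + 4 Cu⁺(aq) → 2 H₂O(l) + 4 Cu²⁺(aq)
Q = [Cu²⁺]^4 / (P(O₂)·[H⁺]^4·[Cu⁺]^4); log Q = 27.572.
E = E° − (0.0592/n) log Q = +1.06 − (0.0592/4)(27.572) = +0.652 V.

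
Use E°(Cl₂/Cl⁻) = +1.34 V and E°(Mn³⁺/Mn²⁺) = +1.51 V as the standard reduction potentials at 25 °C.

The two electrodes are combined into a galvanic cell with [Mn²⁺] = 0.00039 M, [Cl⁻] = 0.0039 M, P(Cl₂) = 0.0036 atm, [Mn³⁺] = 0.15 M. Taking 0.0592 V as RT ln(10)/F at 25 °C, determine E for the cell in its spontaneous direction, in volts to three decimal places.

Mn³⁺/Mn²⁺ is the cathode (higher E°), Cl₂/Cl⁻ the anode: E°cell = +1.51 − (+1.34) = +0.17 V, n = 2.
Overall: 2 Mn³⁺(aq) + 2 Cl⁻(aq) → 2 Mn²⁺(aq) + Cl₂(g)
Q = [Mn²⁺]^2·P(Cl₂) / ([Mn³⁺]^2·[Cl⁻]^2); log Q = -2.796.
E = E° − (0.0592/n) log Q = +0.17 − (0.0592/2)(-2.796) = +0.253 V.

+0.253 V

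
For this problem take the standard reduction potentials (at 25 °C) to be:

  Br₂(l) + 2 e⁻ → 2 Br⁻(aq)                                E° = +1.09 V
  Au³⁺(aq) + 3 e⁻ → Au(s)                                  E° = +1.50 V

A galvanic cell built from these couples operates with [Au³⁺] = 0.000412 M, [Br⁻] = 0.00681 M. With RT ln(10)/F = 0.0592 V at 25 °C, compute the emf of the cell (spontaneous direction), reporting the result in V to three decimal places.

+0.215 V

Au³⁺/Au is the cathode (higher E°), Br₂/Br⁻ the anode: E°cell = +1.50 − (+1.09) = +0.41 V, n = 6.
Overall: 2 Au³⁺(aq) + 6 Br⁻(aq) → 2 Au(s) + 3 Br₂(l)
Q = 1 / ([Au³⁺]^2·[Br⁻]^6); log Q = 19.771.
E = E° − (0.0592/n) log Q = +0.41 − (0.0592/6)(19.771) = +0.215 V.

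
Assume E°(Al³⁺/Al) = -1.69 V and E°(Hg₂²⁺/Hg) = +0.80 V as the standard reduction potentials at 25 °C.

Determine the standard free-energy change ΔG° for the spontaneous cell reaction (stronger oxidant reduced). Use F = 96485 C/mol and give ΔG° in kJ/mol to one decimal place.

Hg₂²⁺/Hg (E° = +0.80 V) is the cathode; Al³⁺/Al (E° = -1.69 V) is the anode, so E°cell = +2.49 V.
Balancing electrons gives n = 6 (lcm of 2 and 3).
ΔG° = −nFE° = −(6)(96485)(+2.49) = -1,441,486 J = -1441.5 kJ/mol.

-1441.5 kJ/mol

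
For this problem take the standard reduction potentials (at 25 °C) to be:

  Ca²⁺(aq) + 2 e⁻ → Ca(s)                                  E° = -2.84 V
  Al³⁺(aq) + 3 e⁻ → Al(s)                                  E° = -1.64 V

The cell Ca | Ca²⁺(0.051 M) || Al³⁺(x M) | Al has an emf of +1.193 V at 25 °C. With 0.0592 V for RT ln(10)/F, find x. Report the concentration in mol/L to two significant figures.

0.0051 M

Al³⁺/Al is the cathode, Ca²⁺/Ca the anode: E°cell = +1.20 V, n = 6.
Overall reaction: 2 Al³⁺(aq) + 3 Ca(s) → 2 Al(s) + 3 Ca²⁺(aq); Q = [Ca²⁺]^3/[Al³⁺]^2.
From E = E° − (0.0592/n) log Q: log Q = (E° − E)·n/0.0592 = (+1.20 − (+1.193))·6/0.0592 = 0.7095.
So 2·log[Al³⁺] = 3·log(0.051) − log Q = -3.8773 − (0.7095) = -4.5868; log[Al³⁺] = -4.5868 / 2 = -2.2934; [Al³⁺] = 10^(-2.2934) ≈ 0.0051 M.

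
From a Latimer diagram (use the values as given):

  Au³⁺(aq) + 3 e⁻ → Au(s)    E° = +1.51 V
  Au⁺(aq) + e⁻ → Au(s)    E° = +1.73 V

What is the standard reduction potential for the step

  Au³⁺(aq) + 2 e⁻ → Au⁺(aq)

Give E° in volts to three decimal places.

+1.400 V

Sequential free energies add, so n₃E°₃ = n₁E°₁ + n₂E°₂.
With n₃ = 3, and the known step contributing 1×(+1.73) V, the unknown satisfies 2·E° = 3×(+1.51) − 1×(+1.73) = +2.800.
E° = +2.800 / 2 = +1.400 V.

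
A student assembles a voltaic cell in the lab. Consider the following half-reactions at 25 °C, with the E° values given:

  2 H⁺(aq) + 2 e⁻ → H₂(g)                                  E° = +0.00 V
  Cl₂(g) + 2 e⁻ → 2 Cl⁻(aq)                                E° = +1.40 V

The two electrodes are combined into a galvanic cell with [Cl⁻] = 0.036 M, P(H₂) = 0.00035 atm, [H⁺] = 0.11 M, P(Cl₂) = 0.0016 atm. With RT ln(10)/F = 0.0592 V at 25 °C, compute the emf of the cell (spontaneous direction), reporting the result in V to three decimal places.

Cl₂/Cl⁻ is the cathode (higher E°), H⁺/H₂ the anode: E°cell = +1.40 − (+0.00) = +1.40 V, n = 2.
Overall: Cl₂(g) + H₂(g) → 2 Cl⁻(aq) + 2 H⁺(aq)
Q = [Cl⁻]^2·[H⁺]^2 / (P(Cl₂)·P(H₂)); log Q = 1.447.
E = E° − (0.0592/n) log Q = +1.40 − (0.0592/2)(1.447) = +1.357 V.

+1.357 V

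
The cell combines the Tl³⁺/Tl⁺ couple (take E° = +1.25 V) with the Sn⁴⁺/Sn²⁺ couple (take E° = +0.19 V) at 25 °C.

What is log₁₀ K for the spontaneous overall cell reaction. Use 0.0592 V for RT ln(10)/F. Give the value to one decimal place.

35.8

Cathode: Tl³⁺/Tl⁺; anode: Sn⁴⁺/Sn²⁺. E°cell = +1.06 V, n = 2.
log K = nE°cell / 0.0592 = (2)(+1.06) / 0.0592 = 35.8.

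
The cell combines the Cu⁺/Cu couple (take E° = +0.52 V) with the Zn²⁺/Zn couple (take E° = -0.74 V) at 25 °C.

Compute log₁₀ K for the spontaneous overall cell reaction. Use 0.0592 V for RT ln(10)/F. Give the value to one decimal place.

Cathode: Cu⁺/Cu; anode: Zn²⁺/Zn. E°cell = +1.26 V, n = 2.
log K = nE°cell / 0.0592 = (2)(+1.26) / 0.0592 = 42.6.

42.6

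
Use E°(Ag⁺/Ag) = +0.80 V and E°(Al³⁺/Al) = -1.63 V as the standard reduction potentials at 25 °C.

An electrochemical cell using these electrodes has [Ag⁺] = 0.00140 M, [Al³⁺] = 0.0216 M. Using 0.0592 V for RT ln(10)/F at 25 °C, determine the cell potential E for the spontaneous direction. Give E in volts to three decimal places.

+2.294 V

Ag⁺/Ag is the cathode (higher E°), Al³⁺/Al the anode: E°cell = +0.80 − (-1.63) = +2.43 V, n = 3.
Overall: 3 Ag⁺(aq) + Al(s) → 3 Ag(s) + Al³⁺(aq)
Q = [Al³⁺] / ([Ag⁺]^3); log Q = 6.896.
E = E° − (0.0592/n) log Q = +2.43 − (0.0592/3)(6.896) = +2.294 V.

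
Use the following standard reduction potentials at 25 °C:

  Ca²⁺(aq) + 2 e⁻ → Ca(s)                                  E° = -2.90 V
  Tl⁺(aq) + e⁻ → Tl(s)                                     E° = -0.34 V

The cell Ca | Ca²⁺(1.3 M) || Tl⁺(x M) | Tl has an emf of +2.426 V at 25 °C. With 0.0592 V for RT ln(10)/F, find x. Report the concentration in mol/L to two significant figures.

Tl⁺/Tl is the cathode, Ca²⁺/Ca the anode: E°cell = +2.56 V, n = 2.
Overall reaction: 2 Tl⁺(aq) + Ca(s) → 2 Tl(s) + Ca²⁺(aq); Q = [Ca²⁺]^1/[Tl⁺]^2.
From E = E° − (0.0592/n) log Q: log Q = (E° − E)·n/0.0592 = (+2.56 − (+2.426))·2/0.0592 = 4.5270.
So 2·log[Tl⁺] = 1·log(1.3) − log Q = 0.1139 − (4.5270) = -4.4131; log[Tl⁺] = -4.4131 / 2 = -2.2066; [Tl⁺] = 10^(-2.2066) ≈ 0.0062 M.

0.0062 M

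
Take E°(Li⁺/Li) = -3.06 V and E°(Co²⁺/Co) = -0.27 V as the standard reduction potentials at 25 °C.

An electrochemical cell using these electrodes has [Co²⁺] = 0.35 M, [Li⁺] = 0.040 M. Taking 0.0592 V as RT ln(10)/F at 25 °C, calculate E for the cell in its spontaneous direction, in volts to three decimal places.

+2.859 V

Co²⁺/Co is the cathode (higher E°), Li⁺/Li the anode: E°cell = -0.27 − (-3.06) = +2.79 V, n = 2.
Overall: Co²⁺(aq) + 2 Li(s) → Co(s) + 2 Li⁺(aq)
Q = [Li⁺]^2 / ([Co²⁺]); log Q = -2.340.
E = E° − (0.0592/n) log Q = +2.79 − (0.0592/2)(-2.340) = +2.859 V.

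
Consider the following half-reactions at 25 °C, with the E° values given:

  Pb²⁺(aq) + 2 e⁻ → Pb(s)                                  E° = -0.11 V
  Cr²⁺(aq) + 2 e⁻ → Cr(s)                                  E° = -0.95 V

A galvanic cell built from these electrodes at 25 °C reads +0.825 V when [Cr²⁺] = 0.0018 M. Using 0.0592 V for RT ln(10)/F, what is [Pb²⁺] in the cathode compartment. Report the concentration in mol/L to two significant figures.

Pb²⁺/Pb is the cathode, Cr²⁺/Cr the anode: E°cell = +0.84 V, n = 2.
Overall reaction: Pb²⁺(aq) + Cr(s) → Pb(s) + Cr²⁺(aq); Q = [Cr²⁺]^1/[Pb²⁺]^1.
From E = E° − (0.0592/n) log Q: log Q = (E° − E)·n/0.0592 = (+0.84 − (+0.825))·2/0.0592 = 0.5068.
So 1·log[Pb²⁺] = 1·log(0.0018) − log Q = -2.7447 − (0.5068) = -3.2515; [Pb²⁺] = 10^(-3.2515) ≈ 0.00056 M.

0.00056 M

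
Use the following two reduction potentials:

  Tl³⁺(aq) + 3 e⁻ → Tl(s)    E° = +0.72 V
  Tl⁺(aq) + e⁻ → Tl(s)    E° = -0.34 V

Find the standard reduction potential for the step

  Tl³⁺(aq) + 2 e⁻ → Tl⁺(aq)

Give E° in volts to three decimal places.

Sequential free energies add, so n₃E°₃ = n₁E°₁ + n₂E°₂.
With n₃ = 3, and the known step contributing 1×(-0.34) V, the unknown satisfies 2·E° = 3×(+0.72) − 1×(-0.34) = +2.500.
E° = +2.500 / 2 = +1.250 V.

+1.250 V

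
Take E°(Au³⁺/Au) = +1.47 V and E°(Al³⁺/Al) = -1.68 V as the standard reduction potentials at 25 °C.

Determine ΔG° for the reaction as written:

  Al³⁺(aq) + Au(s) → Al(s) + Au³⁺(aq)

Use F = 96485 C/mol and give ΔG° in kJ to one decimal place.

+911.8 kJ

As written, Al³⁺/Al is reduced (cathode) and Au³⁺/Au is oxidised (anode), so E°cell = (-1.68) − (+1.47) = -3.15 V.
Balancing electrons gives n = 3.
ΔG° = −nFE° = −(3)(96485)(-3.15) = 911,783 J = +911.8 kJ.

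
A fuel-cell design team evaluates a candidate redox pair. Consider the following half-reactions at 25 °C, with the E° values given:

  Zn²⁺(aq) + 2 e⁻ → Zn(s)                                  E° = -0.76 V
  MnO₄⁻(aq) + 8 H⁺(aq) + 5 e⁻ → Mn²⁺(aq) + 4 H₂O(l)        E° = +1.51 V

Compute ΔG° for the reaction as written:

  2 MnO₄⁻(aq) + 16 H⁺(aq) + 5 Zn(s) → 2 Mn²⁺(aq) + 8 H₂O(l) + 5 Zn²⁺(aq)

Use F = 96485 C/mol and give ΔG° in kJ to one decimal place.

As written, MnO₄⁻/Mn²⁺ is reduced (cathode) and Zn²⁺/Zn is oxidised (anode), so E°cell = (+1.51) − (-0.76) = +2.27 V.
Balancing electrons gives n = 10.
ΔG° = −nFE° = −(10)(96485)(+2.27) = -2,190,210 J = -2190.2 kJ.

-2190.2 kJ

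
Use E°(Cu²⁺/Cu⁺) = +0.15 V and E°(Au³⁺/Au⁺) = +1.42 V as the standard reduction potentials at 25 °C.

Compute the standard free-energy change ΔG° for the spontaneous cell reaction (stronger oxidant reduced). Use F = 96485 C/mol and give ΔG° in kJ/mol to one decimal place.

Au³⁺/Au⁺ (E° = +1.42 V) is the cathode; Cu²⁺/Cu⁺ (E° = +0.15 V) is the anode, so E°cell = +1.27 V.
Balancing electrons gives n = 2 (lcm of 2 and 1).
ΔG° = −nFE° = −(2)(96485)(+1.27) = -245,072 J = -245.1 kJ/mol.

-245.1 kJ/mol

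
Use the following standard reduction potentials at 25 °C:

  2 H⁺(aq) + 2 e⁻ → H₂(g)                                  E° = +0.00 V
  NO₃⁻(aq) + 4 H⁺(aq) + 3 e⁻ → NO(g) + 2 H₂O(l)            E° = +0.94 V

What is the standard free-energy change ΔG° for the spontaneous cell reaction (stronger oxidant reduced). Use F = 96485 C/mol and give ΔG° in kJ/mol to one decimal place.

NO₃⁻/NO (E° = +0.94 V) is the cathode; H⁺/H₂ (E° = +0.00 V) is the anode, so E°cell = +0.94 V.
Balancing electrons gives n = 6 (lcm of 3 and 2).
ΔG° = −nFE° = −(6)(96485)(+0.94) = -544,175 J = -544.2 kJ/mol.

-544.2 kJ/mol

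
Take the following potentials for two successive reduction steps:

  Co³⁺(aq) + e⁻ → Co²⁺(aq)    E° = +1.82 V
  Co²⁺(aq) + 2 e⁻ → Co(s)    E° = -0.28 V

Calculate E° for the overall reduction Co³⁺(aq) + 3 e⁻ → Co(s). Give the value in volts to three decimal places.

Standard free energies of sequential steps add: ΔG°₃ = ΔG°₁ + ΔG°₂, so n₃E°₃ = n₁E°₁ + n₂E°₂.
E°₃ = (1×+1.82 + 2×-0.28) / 3 = (+1.260) / 3 = +0.420 V.

+0.420 V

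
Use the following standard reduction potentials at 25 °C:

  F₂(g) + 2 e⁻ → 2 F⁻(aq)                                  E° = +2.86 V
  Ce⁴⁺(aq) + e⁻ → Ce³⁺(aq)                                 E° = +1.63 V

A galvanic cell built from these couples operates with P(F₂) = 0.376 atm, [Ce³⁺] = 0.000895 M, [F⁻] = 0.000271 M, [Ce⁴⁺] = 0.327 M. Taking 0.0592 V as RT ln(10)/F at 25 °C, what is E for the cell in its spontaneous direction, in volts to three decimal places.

+1.277 V

F₂/F⁻ is the cathode (higher E°), Ce⁴⁺/Ce³⁺ the anode: E°cell = +2.86 − (+1.63) = +1.23 V, n = 2.
Overall: F₂(g) + 2 Ce³⁺(aq) → 2 F⁻(aq) + 2 Ce⁴⁺(aq)
Q = [F⁻]^2·[Ce⁴⁺]^2 / (P(F₂)·[Ce³⁺]^2); log Q = -1.584.
E = E° − (0.0592/n) log Q = +1.23 − (0.0592/2)(-1.584) = +1.277 V.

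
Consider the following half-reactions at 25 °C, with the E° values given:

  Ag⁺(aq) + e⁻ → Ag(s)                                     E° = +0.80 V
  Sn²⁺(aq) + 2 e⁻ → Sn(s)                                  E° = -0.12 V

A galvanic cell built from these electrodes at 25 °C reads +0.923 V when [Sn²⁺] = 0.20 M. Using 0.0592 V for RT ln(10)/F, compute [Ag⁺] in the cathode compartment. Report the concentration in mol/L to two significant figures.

0.50 M

Ag⁺/Ag is the cathode, Sn²⁺/Sn the anode: E°cell = +0.92 V, n = 2.
Overall reaction: 2 Ag⁺(aq) + Sn(s) → 2 Ag(s) + Sn²⁺(aq); Q = [Sn²⁺]^1/[Ag⁺]^2.
From E = E° − (0.0592/n) log Q: log Q = (E° − E)·n/0.0592 = (+0.92 − (+0.923))·2/0.0592 = -0.1014.
So 2·log[Ag⁺] = 1·log(0.2) − log Q = -0.6990 − (-0.1014) = -0.5976; log[Ag⁺] = -0.5976 / 2 = -0.2988; [Ag⁺] = 10^(-0.2988) ≈ 0.50 M.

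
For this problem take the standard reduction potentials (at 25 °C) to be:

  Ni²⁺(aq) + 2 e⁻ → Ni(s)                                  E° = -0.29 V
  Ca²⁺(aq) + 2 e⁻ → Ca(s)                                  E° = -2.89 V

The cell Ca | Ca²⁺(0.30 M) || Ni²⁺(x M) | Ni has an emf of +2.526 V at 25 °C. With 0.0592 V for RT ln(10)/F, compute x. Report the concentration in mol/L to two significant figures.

0.00095 M

Ni²⁺/Ni is the cathode, Ca²⁺/Ca the anode: E°cell = +2.60 V, n = 2.
Overall reaction: Ni²⁺(aq) + Ca(s) → Ni(s) + Ca²⁺(aq); Q = [Ca²⁺]^1/[Ni²⁺]^1.
From E = E° − (0.0592/n) log Q: log Q = (E° − E)·n/0.0592 = (+2.60 − (+2.526))·2/0.0592 = 2.5000.
So 1·log[Ni²⁺] = 1·log(0.3) − log Q = -0.5229 − (2.5000) = -3.0229; [Ni²⁺] = 10^(-3.0229) ≈ 0.00095 M.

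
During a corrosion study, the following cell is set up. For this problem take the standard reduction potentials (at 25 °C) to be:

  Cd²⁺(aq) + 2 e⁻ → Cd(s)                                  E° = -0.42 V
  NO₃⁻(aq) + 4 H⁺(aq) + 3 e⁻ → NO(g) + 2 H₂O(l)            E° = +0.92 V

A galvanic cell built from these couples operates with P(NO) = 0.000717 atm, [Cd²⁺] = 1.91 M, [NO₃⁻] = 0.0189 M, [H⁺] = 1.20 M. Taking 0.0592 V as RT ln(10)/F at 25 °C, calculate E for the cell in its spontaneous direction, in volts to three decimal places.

NO₃⁻/NO is the cathode (higher E°), Cd²⁺/Cd the anode: E°cell = +0.92 − (-0.42) = +1.34 V, n = 6.
Overall: 2 NO₃⁻(aq) + 8 H⁺(aq) + 3 Cd(s) → 2 NO(g) + 4 H₂O(l) + 3 Cd²⁺(aq)
Q = P(NO)^2·[Cd²⁺]^3 / ([NO₃⁻]^2·[H⁺]^8); log Q = -2.632.
E = E° − (0.0592/n) log Q = +1.34 − (0.0592/6)(-2.632) = +1.366 V.

+1.366 V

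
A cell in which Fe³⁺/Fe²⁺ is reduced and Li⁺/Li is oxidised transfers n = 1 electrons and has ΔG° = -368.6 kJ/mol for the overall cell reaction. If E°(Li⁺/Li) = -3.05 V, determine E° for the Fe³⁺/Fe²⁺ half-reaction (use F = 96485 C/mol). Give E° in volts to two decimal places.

E°cell = −ΔG°/(nF) = −(-368.6×10³)/((1)(96485)) = +3.820 V.
Since Fe³⁺/Fe²⁺ is the cathode and Li⁺/Li the anode, E°cell = E°(Fe³⁺/Fe²⁺) − E°(Li⁺/Li).
So E°(Fe³⁺/Fe²⁺) = E°cell + E°(Li⁺/Li) = +3.820 + (-3.05) = +0.77 V.

+0.77 V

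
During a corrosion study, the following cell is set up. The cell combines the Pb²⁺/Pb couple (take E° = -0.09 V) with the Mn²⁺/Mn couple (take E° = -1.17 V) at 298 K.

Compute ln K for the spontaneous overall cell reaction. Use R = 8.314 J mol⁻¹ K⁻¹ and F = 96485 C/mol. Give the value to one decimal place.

Cathode: Pb²⁺/Pb; anode: Mn²⁺/Mn. E°cell = (-0.09) − (-1.17) = +1.08 V, with n = 2.
ΔG° = −nFE° = −RT ln K, so ln K = nFE°/(RT) = (2)(96485)(+1.08) / ((8.314)(298)) = 84.118.

84.1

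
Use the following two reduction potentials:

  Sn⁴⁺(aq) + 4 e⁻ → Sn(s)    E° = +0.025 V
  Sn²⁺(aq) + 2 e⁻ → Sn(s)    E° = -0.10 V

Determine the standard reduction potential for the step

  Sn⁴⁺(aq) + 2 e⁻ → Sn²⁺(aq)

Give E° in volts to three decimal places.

Sequential free energies add, so n₃E°₃ = n₁E°₁ + n₂E°₂.
With n₃ = 4, and the known step contributing 2×(-0.10) V, the unknown satisfies 2·E° = 4×(+0.025) − 2×(-0.10) = +0.300.
E° = +0.300 / 2 = +0.150 V.

+0.150 V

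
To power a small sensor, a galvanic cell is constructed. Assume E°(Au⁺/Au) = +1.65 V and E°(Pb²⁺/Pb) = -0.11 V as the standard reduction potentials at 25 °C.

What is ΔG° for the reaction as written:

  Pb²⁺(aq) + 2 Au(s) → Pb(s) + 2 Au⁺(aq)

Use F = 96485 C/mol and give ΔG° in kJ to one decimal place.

+339.6 kJ

As written, Pb²⁺/Pb is reduced (cathode) and Au⁺/Au is oxidised (anode), so E°cell = (-0.11) − (+1.65) = -1.76 V.
Balancing electrons gives n = 2.
ΔG° = −nFE° = −(2)(96485)(-1.76) = 339,627 J = +339.6 kJ.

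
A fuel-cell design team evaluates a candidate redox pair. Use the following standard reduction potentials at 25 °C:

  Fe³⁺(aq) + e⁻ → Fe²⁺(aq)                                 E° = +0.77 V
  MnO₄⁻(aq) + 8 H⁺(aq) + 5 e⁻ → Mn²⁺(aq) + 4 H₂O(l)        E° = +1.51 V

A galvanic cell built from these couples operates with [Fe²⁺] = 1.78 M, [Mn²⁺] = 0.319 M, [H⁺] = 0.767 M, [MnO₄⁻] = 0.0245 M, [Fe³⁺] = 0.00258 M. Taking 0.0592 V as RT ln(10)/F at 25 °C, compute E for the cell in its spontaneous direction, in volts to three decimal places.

MnO₄⁻/Mn²⁺ is the cathode (higher E°), Fe³⁺/Fe²⁺ the anode: E°cell = +1.51 − (+0.77) = +0.74 V, n = 5.
Overall: MnO₄⁻(aq) + 8 H⁺(aq) + 5 Fe²⁺(aq) → Mn²⁺(aq) + 4 H₂O(l) + 5 Fe³⁺(aq)
Q = [Mn²⁺]·[Fe³⁺]^5 / ([MnO₄⁻]·[H⁺]^8·[Fe²⁺]^5); log Q = -12.158.
E = E° − (0.0592/n) log Q = +0.74 − (0.0592/5)(-12.158) = +0.884 V.

+0.884 V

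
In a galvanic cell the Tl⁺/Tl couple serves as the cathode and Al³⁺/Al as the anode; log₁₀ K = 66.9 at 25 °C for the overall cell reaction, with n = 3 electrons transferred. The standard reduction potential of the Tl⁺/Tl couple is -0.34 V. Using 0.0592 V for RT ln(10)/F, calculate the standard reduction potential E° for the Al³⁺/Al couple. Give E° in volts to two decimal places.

E°cell = (0.0592/n)·log K = (0.0592/3)(66.9) = +1.320 V.
Since Tl⁺/Tl is the cathode and Al³⁺/Al the anode, E°cell = E°(Tl⁺/Tl) − E°(Al³⁺/Al).
So E°(Al³⁺/Al) = E°(Tl⁺/Tl) − E°cell = (-0.34) − (+1.320) = -1.66 V.

-1.66 V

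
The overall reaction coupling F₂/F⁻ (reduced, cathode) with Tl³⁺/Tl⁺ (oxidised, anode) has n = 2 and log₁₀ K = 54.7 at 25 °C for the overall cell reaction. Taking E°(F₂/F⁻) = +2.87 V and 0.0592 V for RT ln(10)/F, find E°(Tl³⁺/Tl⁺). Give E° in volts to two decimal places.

E°cell = (0.0592/n)·log K = (0.0592/2)(54.7) = +1.619 V.
Since F₂/F⁻ is the cathode and Tl³⁺/Tl⁺ the anode, E°cell = E°(F₂/F⁻) − E°(Tl³⁺/Tl⁺).
So E°(Tl³⁺/Tl⁺) = E°(F₂/F⁻) − E°cell = (+2.87) − (+1.619) = +1.25 V.

+1.25 V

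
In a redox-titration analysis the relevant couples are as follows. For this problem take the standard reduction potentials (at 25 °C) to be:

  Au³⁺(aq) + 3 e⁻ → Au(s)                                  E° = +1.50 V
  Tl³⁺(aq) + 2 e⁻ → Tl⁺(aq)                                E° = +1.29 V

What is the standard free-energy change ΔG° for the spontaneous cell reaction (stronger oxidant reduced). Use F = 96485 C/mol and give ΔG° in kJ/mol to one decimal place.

-121.6 kJ/mol

Au³⁺/Au (E° = +1.50 V) is the cathode; Tl³⁺/Tl⁺ (E° = +1.29 V) is the anode, so E°cell = +0.21 V.
Balancing electrons gives n = 6 (lcm of 3 and 2).
ΔG° = −nFE° = −(6)(96485)(+0.21) = -121,571 J = -121.6 kJ/mol.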